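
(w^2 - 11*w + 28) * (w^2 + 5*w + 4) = w^4 - 6*w^3 - 23*w^2 + 96*w + 112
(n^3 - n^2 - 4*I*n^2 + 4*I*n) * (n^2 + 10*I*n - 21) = n^5 - n^4 + 6*I*n^4 + 19*n^3 - 6*I*n^3 - 19*n^2 + 84*I*n^2 - 84*I*n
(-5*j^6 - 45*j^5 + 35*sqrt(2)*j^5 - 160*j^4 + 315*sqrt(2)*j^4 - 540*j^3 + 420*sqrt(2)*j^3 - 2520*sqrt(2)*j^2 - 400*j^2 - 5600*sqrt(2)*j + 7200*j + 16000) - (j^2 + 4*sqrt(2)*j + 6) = -5*j^6 - 45*j^5 + 35*sqrt(2)*j^5 - 160*j^4 + 315*sqrt(2)*j^4 - 540*j^3 + 420*sqrt(2)*j^3 - 2520*sqrt(2)*j^2 - 401*j^2 - 5604*sqrt(2)*j + 7200*j + 15994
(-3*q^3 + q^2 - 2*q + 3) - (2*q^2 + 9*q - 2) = -3*q^3 - q^2 - 11*q + 5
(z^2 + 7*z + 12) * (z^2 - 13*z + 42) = z^4 - 6*z^3 - 37*z^2 + 138*z + 504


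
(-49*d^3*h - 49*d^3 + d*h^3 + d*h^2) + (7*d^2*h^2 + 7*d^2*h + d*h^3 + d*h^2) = -49*d^3*h - 49*d^3 + 7*d^2*h^2 + 7*d^2*h + 2*d*h^3 + 2*d*h^2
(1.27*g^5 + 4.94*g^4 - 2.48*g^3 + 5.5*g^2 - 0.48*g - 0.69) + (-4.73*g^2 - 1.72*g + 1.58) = 1.27*g^5 + 4.94*g^4 - 2.48*g^3 + 0.77*g^2 - 2.2*g + 0.89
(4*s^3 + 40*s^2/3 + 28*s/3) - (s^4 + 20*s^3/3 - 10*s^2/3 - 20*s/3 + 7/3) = -s^4 - 8*s^3/3 + 50*s^2/3 + 16*s - 7/3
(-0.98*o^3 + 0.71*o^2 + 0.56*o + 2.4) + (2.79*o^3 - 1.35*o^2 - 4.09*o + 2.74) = 1.81*o^3 - 0.64*o^2 - 3.53*o + 5.14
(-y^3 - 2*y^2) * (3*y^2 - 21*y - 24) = -3*y^5 + 15*y^4 + 66*y^3 + 48*y^2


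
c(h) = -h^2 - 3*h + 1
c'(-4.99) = 6.98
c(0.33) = -0.10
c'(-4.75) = 6.50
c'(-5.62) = 8.24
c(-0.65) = 2.53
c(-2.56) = 2.13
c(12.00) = -179.00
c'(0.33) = -3.66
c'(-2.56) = 2.12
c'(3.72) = -10.44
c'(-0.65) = -1.70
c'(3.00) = -9.00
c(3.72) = -24.00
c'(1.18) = -5.36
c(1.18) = -3.93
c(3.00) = -17.00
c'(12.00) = -27.00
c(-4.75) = -7.31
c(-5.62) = -13.72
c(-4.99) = -8.93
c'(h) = -2*h - 3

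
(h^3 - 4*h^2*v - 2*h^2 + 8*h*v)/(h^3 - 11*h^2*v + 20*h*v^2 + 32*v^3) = h*(2 - h)/(-h^2 + 7*h*v + 8*v^2)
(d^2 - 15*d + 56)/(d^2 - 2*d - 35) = (d - 8)/(d + 5)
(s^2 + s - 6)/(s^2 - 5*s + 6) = (s + 3)/(s - 3)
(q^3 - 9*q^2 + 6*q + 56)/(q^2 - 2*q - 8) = q - 7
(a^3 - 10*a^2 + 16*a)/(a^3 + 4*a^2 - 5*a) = (a^2 - 10*a + 16)/(a^2 + 4*a - 5)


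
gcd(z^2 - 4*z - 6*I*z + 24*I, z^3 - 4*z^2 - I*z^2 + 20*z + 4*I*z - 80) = z - 4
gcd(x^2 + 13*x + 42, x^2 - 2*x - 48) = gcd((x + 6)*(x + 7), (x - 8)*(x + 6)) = x + 6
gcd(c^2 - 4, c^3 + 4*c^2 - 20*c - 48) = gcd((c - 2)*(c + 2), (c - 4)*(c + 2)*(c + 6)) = c + 2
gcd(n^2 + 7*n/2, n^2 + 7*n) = n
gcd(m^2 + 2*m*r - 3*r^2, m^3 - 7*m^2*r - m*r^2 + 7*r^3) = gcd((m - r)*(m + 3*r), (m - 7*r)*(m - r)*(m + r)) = -m + r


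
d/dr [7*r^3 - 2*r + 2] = 21*r^2 - 2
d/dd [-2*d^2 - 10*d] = -4*d - 10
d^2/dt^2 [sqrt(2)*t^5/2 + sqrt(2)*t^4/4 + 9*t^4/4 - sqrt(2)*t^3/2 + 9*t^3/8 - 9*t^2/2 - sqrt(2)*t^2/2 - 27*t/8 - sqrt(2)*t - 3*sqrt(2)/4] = 10*sqrt(2)*t^3 + 3*sqrt(2)*t^2 + 27*t^2 - 3*sqrt(2)*t + 27*t/4 - 9 - sqrt(2)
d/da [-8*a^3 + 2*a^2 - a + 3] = -24*a^2 + 4*a - 1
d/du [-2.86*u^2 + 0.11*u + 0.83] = 0.11 - 5.72*u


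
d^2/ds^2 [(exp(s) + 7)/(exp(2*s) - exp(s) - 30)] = (exp(4*s) + 29*exp(3*s) + 159*exp(2*s) + 817*exp(s) + 690)*exp(s)/(exp(6*s) - 3*exp(5*s) - 87*exp(4*s) + 179*exp(3*s) + 2610*exp(2*s) - 2700*exp(s) - 27000)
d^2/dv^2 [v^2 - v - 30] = 2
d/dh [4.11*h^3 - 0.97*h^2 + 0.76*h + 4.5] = 12.33*h^2 - 1.94*h + 0.76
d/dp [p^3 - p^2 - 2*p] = 3*p^2 - 2*p - 2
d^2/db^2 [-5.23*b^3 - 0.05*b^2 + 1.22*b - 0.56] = -31.38*b - 0.1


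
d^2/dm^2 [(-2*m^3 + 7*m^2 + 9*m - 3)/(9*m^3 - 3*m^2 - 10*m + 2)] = 2*(513*m^6 + 1647*m^5 - 81*m^4 + 235*m^3 + 3*m^2 + 30*m - 110)/(729*m^9 - 729*m^8 - 2187*m^7 + 2079*m^6 + 2106*m^5 - 1926*m^4 - 532*m^3 + 564*m^2 - 120*m + 8)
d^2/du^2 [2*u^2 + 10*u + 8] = 4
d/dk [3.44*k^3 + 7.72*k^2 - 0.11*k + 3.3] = 10.32*k^2 + 15.44*k - 0.11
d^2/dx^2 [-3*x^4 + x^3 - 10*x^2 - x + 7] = -36*x^2 + 6*x - 20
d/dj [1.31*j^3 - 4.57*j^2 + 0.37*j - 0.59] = 3.93*j^2 - 9.14*j + 0.37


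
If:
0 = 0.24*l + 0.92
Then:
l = -3.83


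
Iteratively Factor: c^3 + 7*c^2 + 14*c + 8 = (c + 4)*(c^2 + 3*c + 2) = (c + 1)*(c + 4)*(c + 2)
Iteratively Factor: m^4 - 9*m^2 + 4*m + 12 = (m - 2)*(m^3 + 2*m^2 - 5*m - 6) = (m - 2)^2*(m^2 + 4*m + 3) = (m - 2)^2*(m + 1)*(m + 3)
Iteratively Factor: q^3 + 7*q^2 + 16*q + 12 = (q + 2)*(q^2 + 5*q + 6) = (q + 2)*(q + 3)*(q + 2)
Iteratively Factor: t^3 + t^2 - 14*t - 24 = (t + 3)*(t^2 - 2*t - 8) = (t + 2)*(t + 3)*(t - 4)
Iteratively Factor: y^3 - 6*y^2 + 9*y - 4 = (y - 1)*(y^2 - 5*y + 4) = (y - 4)*(y - 1)*(y - 1)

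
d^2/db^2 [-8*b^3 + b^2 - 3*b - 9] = 2 - 48*b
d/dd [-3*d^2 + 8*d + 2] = 8 - 6*d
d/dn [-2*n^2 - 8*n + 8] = -4*n - 8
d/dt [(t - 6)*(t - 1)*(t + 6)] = 3*t^2 - 2*t - 36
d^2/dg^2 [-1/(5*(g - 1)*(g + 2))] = 2*(-(g - 1)^2 - (g - 1)*(g + 2) - (g + 2)^2)/(5*(g - 1)^3*(g + 2)^3)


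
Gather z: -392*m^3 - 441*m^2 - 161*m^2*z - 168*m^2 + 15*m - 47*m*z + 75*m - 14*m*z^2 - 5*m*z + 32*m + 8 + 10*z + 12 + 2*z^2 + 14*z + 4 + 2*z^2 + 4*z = -392*m^3 - 609*m^2 + 122*m + z^2*(4 - 14*m) + z*(-161*m^2 - 52*m + 28) + 24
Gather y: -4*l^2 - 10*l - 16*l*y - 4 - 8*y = -4*l^2 - 10*l + y*(-16*l - 8) - 4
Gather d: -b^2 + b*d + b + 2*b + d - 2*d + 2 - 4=-b^2 + 3*b + d*(b - 1) - 2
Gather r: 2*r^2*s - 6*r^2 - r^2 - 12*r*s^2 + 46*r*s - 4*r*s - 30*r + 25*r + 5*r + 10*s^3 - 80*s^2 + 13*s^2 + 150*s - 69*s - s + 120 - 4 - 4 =r^2*(2*s - 7) + r*(-12*s^2 + 42*s) + 10*s^3 - 67*s^2 + 80*s + 112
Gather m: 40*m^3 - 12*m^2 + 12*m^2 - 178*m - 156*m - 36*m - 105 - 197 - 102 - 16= 40*m^3 - 370*m - 420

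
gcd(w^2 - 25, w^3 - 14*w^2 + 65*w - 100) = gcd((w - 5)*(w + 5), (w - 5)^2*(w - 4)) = w - 5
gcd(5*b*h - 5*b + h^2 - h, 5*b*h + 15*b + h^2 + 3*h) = 5*b + h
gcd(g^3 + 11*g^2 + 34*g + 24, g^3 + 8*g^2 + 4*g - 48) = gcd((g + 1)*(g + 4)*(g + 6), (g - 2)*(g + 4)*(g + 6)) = g^2 + 10*g + 24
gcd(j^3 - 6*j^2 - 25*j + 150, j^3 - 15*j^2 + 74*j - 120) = j^2 - 11*j + 30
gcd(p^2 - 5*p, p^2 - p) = p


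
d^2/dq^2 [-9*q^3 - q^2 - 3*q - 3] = -54*q - 2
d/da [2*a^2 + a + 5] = 4*a + 1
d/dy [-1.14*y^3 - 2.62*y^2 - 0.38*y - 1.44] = -3.42*y^2 - 5.24*y - 0.38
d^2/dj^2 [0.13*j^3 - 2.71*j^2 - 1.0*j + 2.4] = 0.78*j - 5.42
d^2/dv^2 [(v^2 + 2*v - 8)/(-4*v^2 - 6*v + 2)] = (-2*v^3 + 90*v^2 + 132*v + 81)/(8*v^6 + 36*v^5 + 42*v^4 - 9*v^3 - 21*v^2 + 9*v - 1)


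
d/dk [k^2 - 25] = 2*k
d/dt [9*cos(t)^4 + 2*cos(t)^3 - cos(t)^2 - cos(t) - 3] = -(25*cos(t) + 3*cos(2*t) + 9*cos(3*t) + 2)*sin(t)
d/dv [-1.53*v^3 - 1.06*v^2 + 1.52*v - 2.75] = -4.59*v^2 - 2.12*v + 1.52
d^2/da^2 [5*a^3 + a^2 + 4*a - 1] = 30*a + 2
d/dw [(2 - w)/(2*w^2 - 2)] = (-w^2 + 2*w*(w - 2) + 1)/(2*(w^2 - 1)^2)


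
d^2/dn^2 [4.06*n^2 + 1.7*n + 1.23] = 8.12000000000000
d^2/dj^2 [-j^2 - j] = -2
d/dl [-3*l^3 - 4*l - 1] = -9*l^2 - 4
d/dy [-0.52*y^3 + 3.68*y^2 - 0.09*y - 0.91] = -1.56*y^2 + 7.36*y - 0.09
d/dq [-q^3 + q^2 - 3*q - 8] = -3*q^2 + 2*q - 3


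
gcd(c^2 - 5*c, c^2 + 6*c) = c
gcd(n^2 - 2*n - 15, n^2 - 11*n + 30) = n - 5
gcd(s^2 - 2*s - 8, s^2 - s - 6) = s + 2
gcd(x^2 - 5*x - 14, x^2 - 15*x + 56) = x - 7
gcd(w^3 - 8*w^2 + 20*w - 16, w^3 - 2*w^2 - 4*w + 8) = w^2 - 4*w + 4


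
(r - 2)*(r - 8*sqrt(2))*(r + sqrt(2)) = r^3 - 7*sqrt(2)*r^2 - 2*r^2 - 16*r + 14*sqrt(2)*r + 32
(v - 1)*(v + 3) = v^2 + 2*v - 3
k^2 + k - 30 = (k - 5)*(k + 6)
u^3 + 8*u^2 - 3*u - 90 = (u - 3)*(u + 5)*(u + 6)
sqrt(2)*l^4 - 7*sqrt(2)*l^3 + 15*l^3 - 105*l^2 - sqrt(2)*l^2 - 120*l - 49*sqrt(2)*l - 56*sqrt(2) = (l - 8)*(l + 1)*(l + 7*sqrt(2))*(sqrt(2)*l + 1)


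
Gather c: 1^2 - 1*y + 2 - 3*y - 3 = -4*y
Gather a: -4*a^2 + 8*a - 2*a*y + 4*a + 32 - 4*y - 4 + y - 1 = -4*a^2 + a*(12 - 2*y) - 3*y + 27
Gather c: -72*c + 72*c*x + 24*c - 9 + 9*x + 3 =c*(72*x - 48) + 9*x - 6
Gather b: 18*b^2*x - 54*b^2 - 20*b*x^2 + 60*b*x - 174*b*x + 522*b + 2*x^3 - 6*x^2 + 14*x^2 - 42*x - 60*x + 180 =b^2*(18*x - 54) + b*(-20*x^2 - 114*x + 522) + 2*x^3 + 8*x^2 - 102*x + 180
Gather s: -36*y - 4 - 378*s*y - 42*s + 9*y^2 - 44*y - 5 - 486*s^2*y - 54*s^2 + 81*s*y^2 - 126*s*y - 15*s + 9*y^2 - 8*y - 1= s^2*(-486*y - 54) + s*(81*y^2 - 504*y - 57) + 18*y^2 - 88*y - 10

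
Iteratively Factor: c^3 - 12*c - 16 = (c - 4)*(c^2 + 4*c + 4) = (c - 4)*(c + 2)*(c + 2)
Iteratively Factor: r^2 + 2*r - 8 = (r - 2)*(r + 4)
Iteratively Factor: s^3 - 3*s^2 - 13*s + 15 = (s - 5)*(s^2 + 2*s - 3) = (s - 5)*(s - 1)*(s + 3)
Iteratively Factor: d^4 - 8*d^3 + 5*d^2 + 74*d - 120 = (d - 5)*(d^3 - 3*d^2 - 10*d + 24) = (d - 5)*(d - 4)*(d^2 + d - 6) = (d - 5)*(d - 4)*(d + 3)*(d - 2)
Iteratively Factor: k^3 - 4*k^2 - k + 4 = (k - 1)*(k^2 - 3*k - 4) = (k - 1)*(k + 1)*(k - 4)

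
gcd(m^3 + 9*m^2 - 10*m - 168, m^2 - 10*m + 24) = m - 4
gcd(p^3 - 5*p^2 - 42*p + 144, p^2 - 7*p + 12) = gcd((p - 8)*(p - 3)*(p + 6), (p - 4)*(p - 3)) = p - 3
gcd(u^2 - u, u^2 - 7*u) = u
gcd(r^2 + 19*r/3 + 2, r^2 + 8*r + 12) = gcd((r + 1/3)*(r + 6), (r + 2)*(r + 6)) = r + 6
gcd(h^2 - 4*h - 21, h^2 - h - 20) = 1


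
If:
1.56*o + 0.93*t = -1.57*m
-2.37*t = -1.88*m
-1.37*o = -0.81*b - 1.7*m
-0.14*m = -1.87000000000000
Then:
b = -61.45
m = 13.36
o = -19.76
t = 10.60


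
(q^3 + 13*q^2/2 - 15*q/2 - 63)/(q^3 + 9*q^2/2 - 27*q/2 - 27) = (2*q + 7)/(2*q + 3)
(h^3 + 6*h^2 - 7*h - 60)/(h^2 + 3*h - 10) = (h^2 + h - 12)/(h - 2)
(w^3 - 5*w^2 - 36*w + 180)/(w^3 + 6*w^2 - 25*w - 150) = (w - 6)/(w + 5)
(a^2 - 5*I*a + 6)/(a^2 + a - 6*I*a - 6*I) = (a + I)/(a + 1)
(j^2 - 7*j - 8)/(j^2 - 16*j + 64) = (j + 1)/(j - 8)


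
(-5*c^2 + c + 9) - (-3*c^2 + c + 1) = 8 - 2*c^2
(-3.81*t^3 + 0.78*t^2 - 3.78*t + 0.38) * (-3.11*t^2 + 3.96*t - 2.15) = 11.8491*t^5 - 17.5134*t^4 + 23.0361*t^3 - 17.8276*t^2 + 9.6318*t - 0.817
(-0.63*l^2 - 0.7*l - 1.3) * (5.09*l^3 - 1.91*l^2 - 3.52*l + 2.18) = -3.2067*l^5 - 2.3597*l^4 - 3.0624*l^3 + 3.5736*l^2 + 3.05*l - 2.834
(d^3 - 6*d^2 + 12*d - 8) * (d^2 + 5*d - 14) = d^5 - d^4 - 32*d^3 + 136*d^2 - 208*d + 112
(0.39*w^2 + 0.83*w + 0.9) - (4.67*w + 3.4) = 0.39*w^2 - 3.84*w - 2.5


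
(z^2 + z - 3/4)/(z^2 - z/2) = (z + 3/2)/z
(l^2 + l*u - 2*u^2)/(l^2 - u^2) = (l + 2*u)/(l + u)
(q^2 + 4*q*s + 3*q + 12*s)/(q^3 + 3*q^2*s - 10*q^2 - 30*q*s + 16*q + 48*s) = (q^2 + 4*q*s + 3*q + 12*s)/(q^3 + 3*q^2*s - 10*q^2 - 30*q*s + 16*q + 48*s)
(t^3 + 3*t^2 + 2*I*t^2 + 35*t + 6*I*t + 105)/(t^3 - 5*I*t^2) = (t^2 + t*(3 + 7*I) + 21*I)/t^2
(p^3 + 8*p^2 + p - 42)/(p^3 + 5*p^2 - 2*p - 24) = (p + 7)/(p + 4)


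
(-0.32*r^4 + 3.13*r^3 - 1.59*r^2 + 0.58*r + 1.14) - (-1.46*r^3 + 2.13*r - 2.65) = -0.32*r^4 + 4.59*r^3 - 1.59*r^2 - 1.55*r + 3.79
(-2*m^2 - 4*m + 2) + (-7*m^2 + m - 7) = -9*m^2 - 3*m - 5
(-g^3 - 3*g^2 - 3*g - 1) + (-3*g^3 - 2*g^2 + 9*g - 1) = -4*g^3 - 5*g^2 + 6*g - 2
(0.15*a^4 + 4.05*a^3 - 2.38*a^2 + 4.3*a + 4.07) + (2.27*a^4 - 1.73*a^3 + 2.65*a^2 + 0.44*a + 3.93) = 2.42*a^4 + 2.32*a^3 + 0.27*a^2 + 4.74*a + 8.0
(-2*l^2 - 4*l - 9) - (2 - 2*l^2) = -4*l - 11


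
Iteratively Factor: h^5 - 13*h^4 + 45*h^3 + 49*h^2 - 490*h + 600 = (h - 5)*(h^4 - 8*h^3 + 5*h^2 + 74*h - 120) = (h - 5)^2*(h^3 - 3*h^2 - 10*h + 24) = (h - 5)^2*(h - 2)*(h^2 - h - 12) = (h - 5)^2*(h - 2)*(h + 3)*(h - 4)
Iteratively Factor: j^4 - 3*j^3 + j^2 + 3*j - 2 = (j - 2)*(j^3 - j^2 - j + 1) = (j - 2)*(j + 1)*(j^2 - 2*j + 1) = (j - 2)*(j - 1)*(j + 1)*(j - 1)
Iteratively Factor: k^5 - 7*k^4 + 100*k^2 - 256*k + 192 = (k + 4)*(k^4 - 11*k^3 + 44*k^2 - 76*k + 48) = (k - 4)*(k + 4)*(k^3 - 7*k^2 + 16*k - 12) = (k - 4)*(k - 3)*(k + 4)*(k^2 - 4*k + 4) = (k - 4)*(k - 3)*(k - 2)*(k + 4)*(k - 2)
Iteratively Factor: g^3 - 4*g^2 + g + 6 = (g - 3)*(g^2 - g - 2) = (g - 3)*(g + 1)*(g - 2)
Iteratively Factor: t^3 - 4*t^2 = (t - 4)*(t^2) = t*(t - 4)*(t)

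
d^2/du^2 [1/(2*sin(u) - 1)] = 2*(-sin(u) + cos(2*u) + 3)/(2*sin(u) - 1)^3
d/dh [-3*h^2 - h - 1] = -6*h - 1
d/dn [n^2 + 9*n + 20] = 2*n + 9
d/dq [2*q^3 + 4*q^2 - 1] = 2*q*(3*q + 4)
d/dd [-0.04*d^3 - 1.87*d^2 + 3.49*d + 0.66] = -0.12*d^2 - 3.74*d + 3.49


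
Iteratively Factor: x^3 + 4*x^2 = (x + 4)*(x^2) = x*(x + 4)*(x)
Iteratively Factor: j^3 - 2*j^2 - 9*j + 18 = (j - 3)*(j^2 + j - 6) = (j - 3)*(j - 2)*(j + 3)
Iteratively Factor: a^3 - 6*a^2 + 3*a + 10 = (a + 1)*(a^2 - 7*a + 10) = (a - 2)*(a + 1)*(a - 5)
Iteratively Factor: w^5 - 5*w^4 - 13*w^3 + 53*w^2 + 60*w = (w + 1)*(w^4 - 6*w^3 - 7*w^2 + 60*w) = (w - 5)*(w + 1)*(w^3 - w^2 - 12*w) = (w - 5)*(w + 1)*(w + 3)*(w^2 - 4*w) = (w - 5)*(w - 4)*(w + 1)*(w + 3)*(w)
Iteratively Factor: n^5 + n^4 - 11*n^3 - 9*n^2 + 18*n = (n + 2)*(n^4 - n^3 - 9*n^2 + 9*n) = n*(n + 2)*(n^3 - n^2 - 9*n + 9) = n*(n + 2)*(n + 3)*(n^2 - 4*n + 3) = n*(n - 3)*(n + 2)*(n + 3)*(n - 1)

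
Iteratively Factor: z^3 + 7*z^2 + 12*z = (z + 4)*(z^2 + 3*z) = z*(z + 4)*(z + 3)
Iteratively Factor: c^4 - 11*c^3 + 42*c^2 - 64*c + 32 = (c - 4)*(c^3 - 7*c^2 + 14*c - 8) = (c - 4)^2*(c^2 - 3*c + 2) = (c - 4)^2*(c - 1)*(c - 2)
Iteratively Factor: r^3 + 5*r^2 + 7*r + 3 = (r + 1)*(r^2 + 4*r + 3) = (r + 1)*(r + 3)*(r + 1)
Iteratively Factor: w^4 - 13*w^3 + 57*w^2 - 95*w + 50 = (w - 5)*(w^3 - 8*w^2 + 17*w - 10) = (w - 5)^2*(w^2 - 3*w + 2) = (w - 5)^2*(w - 1)*(w - 2)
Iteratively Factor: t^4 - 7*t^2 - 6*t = (t - 3)*(t^3 + 3*t^2 + 2*t) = t*(t - 3)*(t^2 + 3*t + 2) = t*(t - 3)*(t + 1)*(t + 2)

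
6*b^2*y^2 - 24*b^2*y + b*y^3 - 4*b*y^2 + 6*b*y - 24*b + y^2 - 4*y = (6*b + y)*(y - 4)*(b*y + 1)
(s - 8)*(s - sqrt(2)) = s^2 - 8*s - sqrt(2)*s + 8*sqrt(2)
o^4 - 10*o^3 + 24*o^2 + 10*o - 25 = (o - 5)^2*(o - 1)*(o + 1)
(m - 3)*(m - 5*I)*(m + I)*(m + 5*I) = m^4 - 3*m^3 + I*m^3 + 25*m^2 - 3*I*m^2 - 75*m + 25*I*m - 75*I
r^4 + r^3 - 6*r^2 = r^2*(r - 2)*(r + 3)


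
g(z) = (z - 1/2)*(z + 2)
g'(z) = 2*z + 3/2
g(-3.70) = 7.14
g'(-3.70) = -5.90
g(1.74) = 4.64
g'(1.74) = 4.98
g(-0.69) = -1.56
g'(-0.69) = 0.12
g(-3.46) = 5.78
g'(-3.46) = -5.42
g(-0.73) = -1.56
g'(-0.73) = 0.04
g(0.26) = -0.54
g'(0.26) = 2.02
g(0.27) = -0.52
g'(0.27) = 2.04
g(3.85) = 19.60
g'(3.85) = 9.20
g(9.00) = 93.50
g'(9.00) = 19.50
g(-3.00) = 3.50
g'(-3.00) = -4.50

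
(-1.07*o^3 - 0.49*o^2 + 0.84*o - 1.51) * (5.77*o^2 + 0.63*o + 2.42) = -6.1739*o^5 - 3.5014*o^4 + 1.9487*o^3 - 9.3693*o^2 + 1.0815*o - 3.6542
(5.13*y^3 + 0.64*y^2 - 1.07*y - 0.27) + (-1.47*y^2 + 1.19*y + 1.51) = 5.13*y^3 - 0.83*y^2 + 0.12*y + 1.24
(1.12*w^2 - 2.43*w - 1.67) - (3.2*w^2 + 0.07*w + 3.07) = -2.08*w^2 - 2.5*w - 4.74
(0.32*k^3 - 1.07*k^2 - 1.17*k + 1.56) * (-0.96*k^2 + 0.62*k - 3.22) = -0.3072*k^5 + 1.2256*k^4 - 0.5706*k^3 + 1.2224*k^2 + 4.7346*k - 5.0232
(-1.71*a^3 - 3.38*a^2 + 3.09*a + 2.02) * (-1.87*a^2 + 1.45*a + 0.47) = 3.1977*a^5 + 3.8411*a^4 - 11.483*a^3 - 0.8855*a^2 + 4.3813*a + 0.9494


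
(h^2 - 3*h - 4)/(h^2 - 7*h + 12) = (h + 1)/(h - 3)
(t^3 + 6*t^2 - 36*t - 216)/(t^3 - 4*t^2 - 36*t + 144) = (t + 6)/(t - 4)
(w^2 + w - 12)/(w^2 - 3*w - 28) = (w - 3)/(w - 7)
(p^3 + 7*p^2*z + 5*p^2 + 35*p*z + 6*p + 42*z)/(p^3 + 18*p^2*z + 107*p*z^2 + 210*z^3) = (p^2 + 5*p + 6)/(p^2 + 11*p*z + 30*z^2)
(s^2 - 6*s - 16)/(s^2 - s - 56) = (s + 2)/(s + 7)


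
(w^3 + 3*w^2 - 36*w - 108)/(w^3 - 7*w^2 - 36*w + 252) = (w + 3)/(w - 7)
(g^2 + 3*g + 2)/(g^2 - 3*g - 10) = (g + 1)/(g - 5)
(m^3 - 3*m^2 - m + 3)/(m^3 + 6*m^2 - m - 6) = (m - 3)/(m + 6)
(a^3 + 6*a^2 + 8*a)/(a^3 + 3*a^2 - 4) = a*(a + 4)/(a^2 + a - 2)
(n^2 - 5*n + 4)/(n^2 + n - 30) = (n^2 - 5*n + 4)/(n^2 + n - 30)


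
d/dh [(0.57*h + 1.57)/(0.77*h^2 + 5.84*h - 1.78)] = (0.4389*h^2 + 3.3288*h - (0.57*h + 1.57)*(1.54*h + 5.84) - 1.0146)/(0.77*h^2 + 5.84*h - 1.78)^2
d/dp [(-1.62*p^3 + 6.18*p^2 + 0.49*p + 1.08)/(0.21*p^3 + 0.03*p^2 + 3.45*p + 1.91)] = (2.22044604925031e-16*p^5 - 1.3464*p^4 - 11.3838*p^3 + 11.3433*p^2 + 23.5428*p - 2.7901)/(0.0441*p^6 + 0.0126*p^5 + 1.4499*p^4 + 1.0092*p^3 + 12.0171*p^2 + 13.179*p + 3.6481)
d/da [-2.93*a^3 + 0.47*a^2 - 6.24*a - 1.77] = -8.79*a^2 + 0.94*a - 6.24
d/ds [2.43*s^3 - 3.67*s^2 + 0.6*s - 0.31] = 7.29*s^2 - 7.34*s + 0.6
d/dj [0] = 0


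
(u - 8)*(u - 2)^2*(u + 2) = u^4 - 10*u^3 + 12*u^2 + 40*u - 64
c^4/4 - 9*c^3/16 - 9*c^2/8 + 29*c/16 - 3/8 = (c/4 + 1/2)*(c - 3)*(c - 1)*(c - 1/4)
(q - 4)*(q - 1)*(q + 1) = q^3 - 4*q^2 - q + 4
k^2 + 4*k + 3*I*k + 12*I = (k + 4)*(k + 3*I)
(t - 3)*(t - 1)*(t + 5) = t^3 + t^2 - 17*t + 15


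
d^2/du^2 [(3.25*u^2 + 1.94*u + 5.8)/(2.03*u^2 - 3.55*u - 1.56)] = (62.831342*u^3 + 205.15992*u^2 - 213.924648*u + 177.25484)/(8.365427*u^6 - 43.887585*u^5 + 57.463413*u^4 + 22.713965*u^3 - 44.159076*u^2 - 25.91784*u - 3.796416)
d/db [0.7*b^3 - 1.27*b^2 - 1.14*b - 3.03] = 2.1*b^2 - 2.54*b - 1.14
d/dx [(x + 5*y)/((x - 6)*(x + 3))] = (-x^2 - 10*x*y + 15*y - 18)/(x^4 - 6*x^3 - 27*x^2 + 108*x + 324)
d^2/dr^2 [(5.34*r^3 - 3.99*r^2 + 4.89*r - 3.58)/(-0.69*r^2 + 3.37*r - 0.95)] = (3.5527136788005e-15*r^5 - 4.26325641456066e-14*r^4 - 100.391316*r^3 + 97.1100180000001*r^2 - 59.631174*r + 52.513304)/(0.328509*r^6 - 4.813371*r^5 + 24.865668*r^4 - 51.526963*r^3 + 34.23534*r^2 - 9.124275*r + 0.857375)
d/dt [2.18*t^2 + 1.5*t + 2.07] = 4.36*t + 1.5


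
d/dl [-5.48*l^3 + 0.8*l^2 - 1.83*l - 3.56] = -16.44*l^2 + 1.6*l - 1.83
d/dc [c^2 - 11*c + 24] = 2*c - 11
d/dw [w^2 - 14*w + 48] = 2*w - 14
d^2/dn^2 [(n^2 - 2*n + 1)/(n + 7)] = 128/(n^3 + 21*n^2 + 147*n + 343)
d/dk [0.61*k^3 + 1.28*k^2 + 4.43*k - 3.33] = 1.83*k^2 + 2.56*k + 4.43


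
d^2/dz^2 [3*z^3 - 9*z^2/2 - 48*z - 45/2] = 18*z - 9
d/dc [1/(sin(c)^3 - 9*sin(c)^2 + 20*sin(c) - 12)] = (-3*sin(c)^2 + 18*sin(c) - 20)*cos(c)/(sin(c)^3 - 9*sin(c)^2 + 20*sin(c) - 12)^2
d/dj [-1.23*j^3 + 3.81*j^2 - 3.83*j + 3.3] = -3.69*j^2 + 7.62*j - 3.83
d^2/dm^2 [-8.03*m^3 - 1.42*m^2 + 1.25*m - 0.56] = -48.18*m - 2.84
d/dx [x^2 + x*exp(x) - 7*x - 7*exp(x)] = x*exp(x) + 2*x - 6*exp(x) - 7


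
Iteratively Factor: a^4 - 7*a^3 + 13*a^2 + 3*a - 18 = (a - 2)*(a^3 - 5*a^2 + 3*a + 9) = (a - 3)*(a - 2)*(a^2 - 2*a - 3) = (a - 3)^2*(a - 2)*(a + 1)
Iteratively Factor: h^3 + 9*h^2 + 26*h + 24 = (h + 3)*(h^2 + 6*h + 8) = (h + 3)*(h + 4)*(h + 2)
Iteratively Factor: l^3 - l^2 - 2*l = (l + 1)*(l^2 - 2*l) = l*(l + 1)*(l - 2)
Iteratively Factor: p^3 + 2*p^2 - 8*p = (p + 4)*(p^2 - 2*p) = p*(p + 4)*(p - 2)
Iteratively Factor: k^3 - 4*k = (k + 2)*(k^2 - 2*k) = (k - 2)*(k + 2)*(k)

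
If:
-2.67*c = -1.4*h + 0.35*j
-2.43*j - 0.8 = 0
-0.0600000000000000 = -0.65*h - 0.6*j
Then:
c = 0.25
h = 0.40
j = -0.33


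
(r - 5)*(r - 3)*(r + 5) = r^3 - 3*r^2 - 25*r + 75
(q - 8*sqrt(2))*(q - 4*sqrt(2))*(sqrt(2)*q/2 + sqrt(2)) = sqrt(2)*q^3/2 - 12*q^2 + sqrt(2)*q^2 - 24*q + 32*sqrt(2)*q + 64*sqrt(2)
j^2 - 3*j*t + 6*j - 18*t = (j + 6)*(j - 3*t)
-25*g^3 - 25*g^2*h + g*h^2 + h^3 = (-5*g + h)*(g + h)*(5*g + h)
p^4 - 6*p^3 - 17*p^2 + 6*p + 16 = (p - 8)*(p - 1)*(p + 1)*(p + 2)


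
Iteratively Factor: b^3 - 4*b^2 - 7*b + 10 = (b + 2)*(b^2 - 6*b + 5) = (b - 1)*(b + 2)*(b - 5)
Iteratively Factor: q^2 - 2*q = (q)*(q - 2)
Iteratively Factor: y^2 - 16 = (y - 4)*(y + 4)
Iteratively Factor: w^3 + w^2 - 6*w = (w - 2)*(w^2 + 3*w) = (w - 2)*(w + 3)*(w)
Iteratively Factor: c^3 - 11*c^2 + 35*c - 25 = (c - 1)*(c^2 - 10*c + 25) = (c - 5)*(c - 1)*(c - 5)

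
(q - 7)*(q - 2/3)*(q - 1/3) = q^3 - 8*q^2 + 65*q/9 - 14/9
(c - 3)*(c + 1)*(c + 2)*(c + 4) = c^4 + 4*c^3 - 7*c^2 - 34*c - 24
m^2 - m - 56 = (m - 8)*(m + 7)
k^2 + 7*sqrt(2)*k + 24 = (k + 3*sqrt(2))*(k + 4*sqrt(2))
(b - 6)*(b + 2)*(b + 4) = b^3 - 28*b - 48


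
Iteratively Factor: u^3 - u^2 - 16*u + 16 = (u - 4)*(u^2 + 3*u - 4) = (u - 4)*(u - 1)*(u + 4)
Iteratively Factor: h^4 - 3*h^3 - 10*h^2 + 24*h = (h)*(h^3 - 3*h^2 - 10*h + 24) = h*(h + 3)*(h^2 - 6*h + 8) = h*(h - 2)*(h + 3)*(h - 4)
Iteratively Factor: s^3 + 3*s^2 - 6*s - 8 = (s - 2)*(s^2 + 5*s + 4) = (s - 2)*(s + 1)*(s + 4)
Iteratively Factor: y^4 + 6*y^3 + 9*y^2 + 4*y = (y)*(y^3 + 6*y^2 + 9*y + 4) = y*(y + 1)*(y^2 + 5*y + 4) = y*(y + 1)*(y + 4)*(y + 1)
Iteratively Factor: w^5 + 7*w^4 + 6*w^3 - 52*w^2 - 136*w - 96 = (w + 4)*(w^4 + 3*w^3 - 6*w^2 - 28*w - 24) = (w + 2)*(w + 4)*(w^3 + w^2 - 8*w - 12) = (w + 2)^2*(w + 4)*(w^2 - w - 6) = (w + 2)^3*(w + 4)*(w - 3)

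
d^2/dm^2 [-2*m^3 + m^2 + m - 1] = 2 - 12*m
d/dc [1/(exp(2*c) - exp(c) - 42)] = (1 - 2*exp(c))*exp(c)/(-exp(2*c) + exp(c) + 42)^2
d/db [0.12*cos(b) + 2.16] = -0.12*sin(b)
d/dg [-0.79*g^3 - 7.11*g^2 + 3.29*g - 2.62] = -2.37*g^2 - 14.22*g + 3.29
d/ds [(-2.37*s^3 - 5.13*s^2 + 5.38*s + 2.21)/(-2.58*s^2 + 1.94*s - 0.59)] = (6.1146*s^4 - 9.1956*s^3 + 8.1231*s^2 + 17.457*s - 7.4616)/(6.6564*s^4 - 10.0104*s^3 + 6.808*s^2 - 2.2892*s + 0.3481)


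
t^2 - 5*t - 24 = (t - 8)*(t + 3)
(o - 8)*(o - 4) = o^2 - 12*o + 32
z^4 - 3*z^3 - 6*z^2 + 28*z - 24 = (z - 2)^3*(z + 3)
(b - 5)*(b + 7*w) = b^2 + 7*b*w - 5*b - 35*w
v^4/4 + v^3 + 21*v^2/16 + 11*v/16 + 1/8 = (v/4 + 1/4)*(v + 1/2)^2*(v + 2)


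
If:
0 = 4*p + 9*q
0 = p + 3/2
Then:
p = -3/2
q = 2/3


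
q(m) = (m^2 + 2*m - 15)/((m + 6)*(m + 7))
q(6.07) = 0.22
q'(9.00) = 0.04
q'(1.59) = 0.11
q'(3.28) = 0.08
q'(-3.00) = 0.25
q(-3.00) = -1.00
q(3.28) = 0.02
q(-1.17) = -0.57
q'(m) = (2*m + 2)/((m + 6)*(m + 7)) - (m^2 + 2*m - 15)/((m + 6)*(m + 7)^2) - (m^2 + 2*m - 15)/((m + 6)^2*(m + 7)) = (11*m^2 + 114*m + 279)/(m^4 + 26*m^3 + 253*m^2 + 1092*m + 1764)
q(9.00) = 0.35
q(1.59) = -0.14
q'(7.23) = 0.05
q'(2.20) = 0.10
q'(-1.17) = 0.20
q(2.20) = -0.08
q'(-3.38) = 0.22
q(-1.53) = -0.64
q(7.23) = 0.27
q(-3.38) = -1.09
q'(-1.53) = 0.22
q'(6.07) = 0.06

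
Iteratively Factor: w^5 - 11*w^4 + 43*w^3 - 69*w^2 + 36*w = (w - 1)*(w^4 - 10*w^3 + 33*w^2 - 36*w) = (w - 4)*(w - 1)*(w^3 - 6*w^2 + 9*w) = (w - 4)*(w - 3)*(w - 1)*(w^2 - 3*w) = (w - 4)*(w - 3)^2*(w - 1)*(w)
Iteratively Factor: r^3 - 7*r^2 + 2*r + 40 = (r - 4)*(r^2 - 3*r - 10) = (r - 5)*(r - 4)*(r + 2)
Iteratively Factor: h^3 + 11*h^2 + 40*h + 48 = (h + 4)*(h^2 + 7*h + 12) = (h + 3)*(h + 4)*(h + 4)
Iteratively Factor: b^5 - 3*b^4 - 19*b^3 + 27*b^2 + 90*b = (b + 3)*(b^4 - 6*b^3 - b^2 + 30*b) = (b + 2)*(b + 3)*(b^3 - 8*b^2 + 15*b) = b*(b + 2)*(b + 3)*(b^2 - 8*b + 15) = b*(b - 5)*(b + 2)*(b + 3)*(b - 3)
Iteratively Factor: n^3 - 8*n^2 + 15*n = (n - 5)*(n^2 - 3*n) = (n - 5)*(n - 3)*(n)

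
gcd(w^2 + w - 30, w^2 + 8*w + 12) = w + 6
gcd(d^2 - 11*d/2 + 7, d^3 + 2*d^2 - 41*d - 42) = 1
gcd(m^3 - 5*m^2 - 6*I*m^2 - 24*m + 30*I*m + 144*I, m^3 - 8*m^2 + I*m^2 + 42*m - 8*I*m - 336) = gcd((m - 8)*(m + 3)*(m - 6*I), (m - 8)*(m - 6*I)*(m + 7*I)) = m^2 + m*(-8 - 6*I) + 48*I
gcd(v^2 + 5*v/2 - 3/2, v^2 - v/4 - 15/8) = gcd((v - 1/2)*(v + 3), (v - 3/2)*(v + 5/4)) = 1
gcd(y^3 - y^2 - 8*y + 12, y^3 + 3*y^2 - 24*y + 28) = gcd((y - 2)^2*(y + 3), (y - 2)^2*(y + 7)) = y^2 - 4*y + 4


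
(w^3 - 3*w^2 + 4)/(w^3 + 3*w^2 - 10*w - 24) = (w^3 - 3*w^2 + 4)/(w^3 + 3*w^2 - 10*w - 24)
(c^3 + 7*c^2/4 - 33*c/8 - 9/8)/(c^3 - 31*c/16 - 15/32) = 4*(c + 3)/(4*c + 5)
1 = 1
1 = 1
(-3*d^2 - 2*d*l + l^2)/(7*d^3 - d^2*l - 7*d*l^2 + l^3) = (-3*d + l)/(7*d^2 - 8*d*l + l^2)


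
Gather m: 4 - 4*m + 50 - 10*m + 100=154 - 14*m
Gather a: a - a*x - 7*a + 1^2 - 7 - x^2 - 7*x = a*(-x - 6) - x^2 - 7*x - 6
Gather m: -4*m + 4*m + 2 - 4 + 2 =0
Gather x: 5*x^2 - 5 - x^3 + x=-x^3 + 5*x^2 + x - 5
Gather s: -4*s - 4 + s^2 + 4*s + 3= s^2 - 1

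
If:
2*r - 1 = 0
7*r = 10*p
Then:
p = 7/20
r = 1/2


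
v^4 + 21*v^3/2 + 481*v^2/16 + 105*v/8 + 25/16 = (v + 1/4)^2*(v + 5)^2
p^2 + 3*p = p*(p + 3)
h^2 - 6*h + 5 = (h - 5)*(h - 1)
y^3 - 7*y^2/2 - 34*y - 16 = (y - 8)*(y + 1/2)*(y + 4)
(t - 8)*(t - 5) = t^2 - 13*t + 40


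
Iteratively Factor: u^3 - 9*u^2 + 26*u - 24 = (u - 2)*(u^2 - 7*u + 12) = (u - 3)*(u - 2)*(u - 4)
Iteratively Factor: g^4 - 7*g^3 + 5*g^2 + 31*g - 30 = (g + 2)*(g^3 - 9*g^2 + 23*g - 15) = (g - 5)*(g + 2)*(g^2 - 4*g + 3) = (g - 5)*(g - 1)*(g + 2)*(g - 3)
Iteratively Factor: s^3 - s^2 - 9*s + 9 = (s + 3)*(s^2 - 4*s + 3) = (s - 1)*(s + 3)*(s - 3)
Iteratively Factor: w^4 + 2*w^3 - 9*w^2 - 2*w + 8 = (w + 1)*(w^3 + w^2 - 10*w + 8) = (w - 2)*(w + 1)*(w^2 + 3*w - 4) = (w - 2)*(w + 1)*(w + 4)*(w - 1)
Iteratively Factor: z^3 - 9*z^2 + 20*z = (z - 4)*(z^2 - 5*z) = z*(z - 4)*(z - 5)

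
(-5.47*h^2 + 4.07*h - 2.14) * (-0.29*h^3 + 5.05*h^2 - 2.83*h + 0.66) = 1.5863*h^5 - 28.8038*h^4 + 36.6542*h^3 - 25.9353*h^2 + 8.7424*h - 1.4124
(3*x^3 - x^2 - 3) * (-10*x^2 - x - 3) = -30*x^5 + 7*x^4 - 8*x^3 + 33*x^2 + 3*x + 9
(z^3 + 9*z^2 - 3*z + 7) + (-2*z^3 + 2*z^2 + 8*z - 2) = -z^3 + 11*z^2 + 5*z + 5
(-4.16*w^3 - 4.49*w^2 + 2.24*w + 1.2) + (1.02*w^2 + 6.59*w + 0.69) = -4.16*w^3 - 3.47*w^2 + 8.83*w + 1.89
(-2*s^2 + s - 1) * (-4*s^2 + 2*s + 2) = 8*s^4 - 8*s^3 + 2*s^2 - 2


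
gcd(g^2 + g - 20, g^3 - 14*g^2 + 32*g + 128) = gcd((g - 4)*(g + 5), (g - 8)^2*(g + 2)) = 1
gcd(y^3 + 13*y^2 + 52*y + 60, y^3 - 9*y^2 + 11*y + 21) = 1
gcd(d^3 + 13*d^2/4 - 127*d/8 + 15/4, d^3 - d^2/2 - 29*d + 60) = d^2 + 7*d/2 - 15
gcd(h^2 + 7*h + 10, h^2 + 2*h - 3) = 1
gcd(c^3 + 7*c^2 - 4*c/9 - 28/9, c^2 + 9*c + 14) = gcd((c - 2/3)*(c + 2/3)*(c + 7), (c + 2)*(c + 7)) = c + 7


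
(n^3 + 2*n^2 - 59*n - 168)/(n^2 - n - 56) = n + 3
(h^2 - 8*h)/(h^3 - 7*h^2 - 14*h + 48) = h/(h^2 + h - 6)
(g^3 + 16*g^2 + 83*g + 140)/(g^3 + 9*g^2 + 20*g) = (g + 7)/g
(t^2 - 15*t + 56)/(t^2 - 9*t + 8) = (t - 7)/(t - 1)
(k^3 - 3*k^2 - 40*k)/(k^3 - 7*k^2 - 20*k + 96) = k*(k + 5)/(k^2 + k - 12)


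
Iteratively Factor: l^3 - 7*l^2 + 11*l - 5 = (l - 1)*(l^2 - 6*l + 5) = (l - 1)^2*(l - 5)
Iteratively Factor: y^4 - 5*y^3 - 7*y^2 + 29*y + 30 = (y + 1)*(y^3 - 6*y^2 - y + 30) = (y - 5)*(y + 1)*(y^2 - y - 6) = (y - 5)*(y - 3)*(y + 1)*(y + 2)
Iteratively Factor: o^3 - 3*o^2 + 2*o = (o)*(o^2 - 3*o + 2) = o*(o - 1)*(o - 2)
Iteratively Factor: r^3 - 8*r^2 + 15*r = (r)*(r^2 - 8*r + 15) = r*(r - 5)*(r - 3)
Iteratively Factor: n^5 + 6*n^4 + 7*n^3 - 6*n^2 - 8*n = (n + 2)*(n^4 + 4*n^3 - n^2 - 4*n) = n*(n + 2)*(n^3 + 4*n^2 - n - 4) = n*(n + 1)*(n + 2)*(n^2 + 3*n - 4) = n*(n - 1)*(n + 1)*(n + 2)*(n + 4)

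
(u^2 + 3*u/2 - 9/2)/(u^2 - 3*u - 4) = (-2*u^2 - 3*u + 9)/(2*(-u^2 + 3*u + 4))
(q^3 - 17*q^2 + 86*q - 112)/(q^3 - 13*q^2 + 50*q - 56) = (q - 8)/(q - 4)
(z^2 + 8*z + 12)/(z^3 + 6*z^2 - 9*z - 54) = (z + 2)/(z^2 - 9)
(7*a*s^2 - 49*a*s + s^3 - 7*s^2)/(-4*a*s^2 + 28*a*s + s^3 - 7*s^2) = (7*a + s)/(-4*a + s)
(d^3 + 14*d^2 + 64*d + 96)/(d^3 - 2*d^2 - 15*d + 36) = (d^2 + 10*d + 24)/(d^2 - 6*d + 9)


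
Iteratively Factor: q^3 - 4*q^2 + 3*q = (q)*(q^2 - 4*q + 3) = q*(q - 1)*(q - 3)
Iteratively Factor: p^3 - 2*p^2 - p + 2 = (p - 2)*(p^2 - 1) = (p - 2)*(p - 1)*(p + 1)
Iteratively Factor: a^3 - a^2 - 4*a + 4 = (a - 2)*(a^2 + a - 2) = (a - 2)*(a + 2)*(a - 1)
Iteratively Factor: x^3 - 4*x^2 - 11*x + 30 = (x - 2)*(x^2 - 2*x - 15) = (x - 5)*(x - 2)*(x + 3)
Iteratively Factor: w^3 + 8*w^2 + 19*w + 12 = (w + 1)*(w^2 + 7*w + 12) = (w + 1)*(w + 3)*(w + 4)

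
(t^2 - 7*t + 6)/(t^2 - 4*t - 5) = (-t^2 + 7*t - 6)/(-t^2 + 4*t + 5)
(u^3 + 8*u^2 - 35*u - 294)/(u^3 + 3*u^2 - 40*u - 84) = (u + 7)/(u + 2)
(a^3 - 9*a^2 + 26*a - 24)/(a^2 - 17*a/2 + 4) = 2*(a^3 - 9*a^2 + 26*a - 24)/(2*a^2 - 17*a + 8)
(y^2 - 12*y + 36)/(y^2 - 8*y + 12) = (y - 6)/(y - 2)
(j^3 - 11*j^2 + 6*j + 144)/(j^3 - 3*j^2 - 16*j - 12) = (j^2 - 5*j - 24)/(j^2 + 3*j + 2)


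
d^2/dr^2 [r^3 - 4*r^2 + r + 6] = 6*r - 8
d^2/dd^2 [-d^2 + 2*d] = -2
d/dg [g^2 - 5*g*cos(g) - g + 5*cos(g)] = 5*g*sin(g) + 2*g - 5*sqrt(2)*sin(g + pi/4) - 1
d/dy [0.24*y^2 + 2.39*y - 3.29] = 0.48*y + 2.39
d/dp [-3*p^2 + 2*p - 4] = 2 - 6*p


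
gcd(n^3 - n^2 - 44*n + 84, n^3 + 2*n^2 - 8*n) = n - 2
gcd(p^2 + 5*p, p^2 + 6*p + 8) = 1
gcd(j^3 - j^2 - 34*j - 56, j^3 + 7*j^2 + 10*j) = j + 2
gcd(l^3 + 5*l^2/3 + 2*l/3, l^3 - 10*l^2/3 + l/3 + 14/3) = l + 1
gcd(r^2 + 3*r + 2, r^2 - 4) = r + 2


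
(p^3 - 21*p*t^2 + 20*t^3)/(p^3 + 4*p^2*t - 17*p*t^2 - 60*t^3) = (p - t)/(p + 3*t)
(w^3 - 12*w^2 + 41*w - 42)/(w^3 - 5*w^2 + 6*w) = (w - 7)/w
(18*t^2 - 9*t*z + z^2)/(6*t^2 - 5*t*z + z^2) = (-6*t + z)/(-2*t + z)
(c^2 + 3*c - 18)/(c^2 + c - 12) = (c + 6)/(c + 4)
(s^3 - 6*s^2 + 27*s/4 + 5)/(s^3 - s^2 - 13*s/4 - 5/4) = (s - 4)/(s + 1)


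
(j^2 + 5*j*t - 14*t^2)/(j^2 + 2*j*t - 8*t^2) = (j + 7*t)/(j + 4*t)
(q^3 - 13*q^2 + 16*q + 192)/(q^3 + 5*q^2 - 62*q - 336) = (q^2 - 5*q - 24)/(q^2 + 13*q + 42)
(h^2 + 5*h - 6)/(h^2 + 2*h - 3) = (h + 6)/(h + 3)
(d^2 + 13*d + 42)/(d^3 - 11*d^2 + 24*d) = (d^2 + 13*d + 42)/(d*(d^2 - 11*d + 24))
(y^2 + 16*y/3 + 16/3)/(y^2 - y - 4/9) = 3*(3*y^2 + 16*y + 16)/(9*y^2 - 9*y - 4)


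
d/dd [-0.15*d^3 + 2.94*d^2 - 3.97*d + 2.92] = -0.45*d^2 + 5.88*d - 3.97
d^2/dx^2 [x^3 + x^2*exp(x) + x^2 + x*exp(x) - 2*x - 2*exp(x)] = x^2*exp(x) + 5*x*exp(x) + 6*x + 2*exp(x) + 2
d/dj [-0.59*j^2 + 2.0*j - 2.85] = 2.0 - 1.18*j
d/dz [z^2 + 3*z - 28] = 2*z + 3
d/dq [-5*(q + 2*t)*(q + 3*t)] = -10*q - 25*t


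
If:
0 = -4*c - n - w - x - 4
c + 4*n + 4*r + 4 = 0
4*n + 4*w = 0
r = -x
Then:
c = -x/4 - 1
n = 17*x/16 - 3/4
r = -x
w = 3/4 - 17*x/16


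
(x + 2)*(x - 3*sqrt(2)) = x^2 - 3*sqrt(2)*x + 2*x - 6*sqrt(2)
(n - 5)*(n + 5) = n^2 - 25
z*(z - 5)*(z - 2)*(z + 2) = z^4 - 5*z^3 - 4*z^2 + 20*z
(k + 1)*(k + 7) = k^2 + 8*k + 7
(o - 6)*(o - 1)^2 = o^3 - 8*o^2 + 13*o - 6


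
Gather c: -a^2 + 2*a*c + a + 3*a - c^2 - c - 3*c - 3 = -a^2 + 4*a - c^2 + c*(2*a - 4) - 3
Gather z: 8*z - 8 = 8*z - 8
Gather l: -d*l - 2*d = -d*l - 2*d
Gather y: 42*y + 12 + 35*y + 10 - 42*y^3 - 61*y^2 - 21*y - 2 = -42*y^3 - 61*y^2 + 56*y + 20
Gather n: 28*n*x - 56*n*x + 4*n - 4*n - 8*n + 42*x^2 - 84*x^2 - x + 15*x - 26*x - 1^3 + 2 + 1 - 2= n*(-28*x - 8) - 42*x^2 - 12*x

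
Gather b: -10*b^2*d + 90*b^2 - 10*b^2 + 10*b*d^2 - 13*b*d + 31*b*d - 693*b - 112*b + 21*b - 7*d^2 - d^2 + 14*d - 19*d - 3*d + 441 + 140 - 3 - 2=b^2*(80 - 10*d) + b*(10*d^2 + 18*d - 784) - 8*d^2 - 8*d + 576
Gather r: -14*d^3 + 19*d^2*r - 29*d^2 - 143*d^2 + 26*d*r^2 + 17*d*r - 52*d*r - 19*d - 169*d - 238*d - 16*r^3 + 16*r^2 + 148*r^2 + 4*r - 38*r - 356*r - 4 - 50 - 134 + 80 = -14*d^3 - 172*d^2 - 426*d - 16*r^3 + r^2*(26*d + 164) + r*(19*d^2 - 35*d - 390) - 108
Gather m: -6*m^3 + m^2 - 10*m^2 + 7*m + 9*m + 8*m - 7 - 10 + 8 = -6*m^3 - 9*m^2 + 24*m - 9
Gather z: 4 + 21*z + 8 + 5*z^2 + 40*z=5*z^2 + 61*z + 12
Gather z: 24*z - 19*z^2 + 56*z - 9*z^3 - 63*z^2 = -9*z^3 - 82*z^2 + 80*z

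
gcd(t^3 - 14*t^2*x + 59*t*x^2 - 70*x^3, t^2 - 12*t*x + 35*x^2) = t^2 - 12*t*x + 35*x^2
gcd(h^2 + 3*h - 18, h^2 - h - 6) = h - 3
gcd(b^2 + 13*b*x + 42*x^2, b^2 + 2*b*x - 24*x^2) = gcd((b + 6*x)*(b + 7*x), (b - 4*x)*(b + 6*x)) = b + 6*x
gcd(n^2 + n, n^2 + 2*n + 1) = n + 1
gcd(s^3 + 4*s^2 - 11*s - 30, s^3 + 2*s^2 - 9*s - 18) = s^2 - s - 6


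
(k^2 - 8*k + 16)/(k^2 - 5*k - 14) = (-k^2 + 8*k - 16)/(-k^2 + 5*k + 14)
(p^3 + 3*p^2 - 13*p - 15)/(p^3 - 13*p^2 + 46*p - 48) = (p^2 + 6*p + 5)/(p^2 - 10*p + 16)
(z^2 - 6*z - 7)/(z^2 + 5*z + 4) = (z - 7)/(z + 4)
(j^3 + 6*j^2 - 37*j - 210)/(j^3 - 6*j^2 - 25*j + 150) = (j + 7)/(j - 5)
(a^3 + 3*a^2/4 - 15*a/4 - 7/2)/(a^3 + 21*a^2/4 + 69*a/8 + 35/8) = 2*(a - 2)/(2*a + 5)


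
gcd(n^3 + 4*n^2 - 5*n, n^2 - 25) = n + 5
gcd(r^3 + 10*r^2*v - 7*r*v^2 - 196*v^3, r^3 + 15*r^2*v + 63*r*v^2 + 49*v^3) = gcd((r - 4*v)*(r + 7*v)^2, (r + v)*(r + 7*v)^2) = r^2 + 14*r*v + 49*v^2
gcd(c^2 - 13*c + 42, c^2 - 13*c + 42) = c^2 - 13*c + 42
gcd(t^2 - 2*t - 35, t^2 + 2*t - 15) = t + 5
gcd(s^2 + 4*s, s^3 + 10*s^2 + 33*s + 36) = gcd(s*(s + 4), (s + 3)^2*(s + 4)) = s + 4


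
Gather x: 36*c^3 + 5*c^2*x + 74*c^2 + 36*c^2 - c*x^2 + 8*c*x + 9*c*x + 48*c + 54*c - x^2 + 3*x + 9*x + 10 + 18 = 36*c^3 + 110*c^2 + 102*c + x^2*(-c - 1) + x*(5*c^2 + 17*c + 12) + 28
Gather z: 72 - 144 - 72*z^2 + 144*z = -72*z^2 + 144*z - 72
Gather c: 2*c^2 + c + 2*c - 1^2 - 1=2*c^2 + 3*c - 2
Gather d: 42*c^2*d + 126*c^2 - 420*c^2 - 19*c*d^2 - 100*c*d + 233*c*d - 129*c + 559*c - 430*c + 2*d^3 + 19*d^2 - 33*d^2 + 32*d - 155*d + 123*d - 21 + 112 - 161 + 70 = -294*c^2 + 2*d^3 + d^2*(-19*c - 14) + d*(42*c^2 + 133*c)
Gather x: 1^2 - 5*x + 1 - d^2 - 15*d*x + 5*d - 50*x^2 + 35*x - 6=-d^2 + 5*d - 50*x^2 + x*(30 - 15*d) - 4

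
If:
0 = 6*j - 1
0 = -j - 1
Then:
No Solution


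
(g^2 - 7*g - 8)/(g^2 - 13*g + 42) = (g^2 - 7*g - 8)/(g^2 - 13*g + 42)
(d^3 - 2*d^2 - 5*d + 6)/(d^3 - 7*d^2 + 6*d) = (d^2 - d - 6)/(d*(d - 6))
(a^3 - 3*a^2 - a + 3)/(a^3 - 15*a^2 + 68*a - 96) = (a^2 - 1)/(a^2 - 12*a + 32)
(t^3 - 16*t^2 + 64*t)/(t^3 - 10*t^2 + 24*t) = (t^2 - 16*t + 64)/(t^2 - 10*t + 24)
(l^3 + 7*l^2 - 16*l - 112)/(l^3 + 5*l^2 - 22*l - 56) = (l + 4)/(l + 2)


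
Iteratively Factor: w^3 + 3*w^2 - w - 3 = (w + 1)*(w^2 + 2*w - 3) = (w + 1)*(w + 3)*(w - 1)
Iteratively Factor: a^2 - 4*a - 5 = (a - 5)*(a + 1)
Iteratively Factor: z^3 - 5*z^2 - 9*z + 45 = (z + 3)*(z^2 - 8*z + 15) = (z - 3)*(z + 3)*(z - 5)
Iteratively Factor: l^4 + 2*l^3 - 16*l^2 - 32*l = (l + 2)*(l^3 - 16*l) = (l + 2)*(l + 4)*(l^2 - 4*l) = l*(l + 2)*(l + 4)*(l - 4)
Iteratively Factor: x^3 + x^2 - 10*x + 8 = (x - 2)*(x^2 + 3*x - 4) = (x - 2)*(x - 1)*(x + 4)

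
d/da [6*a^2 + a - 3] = 12*a + 1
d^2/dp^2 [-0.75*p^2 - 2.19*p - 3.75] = -1.50000000000000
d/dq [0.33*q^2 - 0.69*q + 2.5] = 0.66*q - 0.69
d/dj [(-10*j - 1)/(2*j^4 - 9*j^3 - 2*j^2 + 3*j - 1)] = (60*j^4 - 172*j^3 - 47*j^2 - 4*j + 13)/(4*j^8 - 36*j^7 + 73*j^6 + 48*j^5 - 54*j^4 + 6*j^3 + 13*j^2 - 6*j + 1)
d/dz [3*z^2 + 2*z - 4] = 6*z + 2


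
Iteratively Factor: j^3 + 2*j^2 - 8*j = (j + 4)*(j^2 - 2*j) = (j - 2)*(j + 4)*(j)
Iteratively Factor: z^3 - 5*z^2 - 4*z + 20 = (z - 5)*(z^2 - 4) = (z - 5)*(z - 2)*(z + 2)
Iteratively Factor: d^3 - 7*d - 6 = (d + 2)*(d^2 - 2*d - 3) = (d + 1)*(d + 2)*(d - 3)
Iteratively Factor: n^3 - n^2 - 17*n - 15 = (n - 5)*(n^2 + 4*n + 3) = (n - 5)*(n + 3)*(n + 1)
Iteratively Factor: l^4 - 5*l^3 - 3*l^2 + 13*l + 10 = (l - 2)*(l^3 - 3*l^2 - 9*l - 5) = (l - 2)*(l + 1)*(l^2 - 4*l - 5) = (l - 5)*(l - 2)*(l + 1)*(l + 1)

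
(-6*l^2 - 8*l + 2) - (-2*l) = -6*l^2 - 6*l + 2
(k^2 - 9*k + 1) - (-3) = k^2 - 9*k + 4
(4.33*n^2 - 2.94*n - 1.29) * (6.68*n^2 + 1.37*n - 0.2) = 28.9244*n^4 - 13.7071*n^3 - 13.511*n^2 - 1.1793*n + 0.258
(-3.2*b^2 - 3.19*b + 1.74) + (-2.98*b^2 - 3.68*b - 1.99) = -6.18*b^2 - 6.87*b - 0.25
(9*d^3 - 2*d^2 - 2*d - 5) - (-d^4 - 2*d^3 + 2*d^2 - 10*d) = d^4 + 11*d^3 - 4*d^2 + 8*d - 5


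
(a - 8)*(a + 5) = a^2 - 3*a - 40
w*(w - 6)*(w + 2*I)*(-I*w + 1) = -I*w^4 + 3*w^3 + 6*I*w^3 - 18*w^2 + 2*I*w^2 - 12*I*w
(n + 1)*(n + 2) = n^2 + 3*n + 2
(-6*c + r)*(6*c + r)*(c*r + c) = -36*c^3*r - 36*c^3 + c*r^3 + c*r^2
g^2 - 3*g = g*(g - 3)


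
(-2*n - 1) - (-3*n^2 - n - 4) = 3*n^2 - n + 3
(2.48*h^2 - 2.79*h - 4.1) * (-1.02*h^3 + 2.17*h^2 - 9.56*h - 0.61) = -2.5296*h^5 + 8.2274*h^4 - 25.5811*h^3 + 16.2626*h^2 + 40.8979*h + 2.501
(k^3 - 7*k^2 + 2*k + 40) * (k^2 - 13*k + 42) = k^5 - 20*k^4 + 135*k^3 - 280*k^2 - 436*k + 1680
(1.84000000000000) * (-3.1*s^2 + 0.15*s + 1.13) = -5.704*s^2 + 0.276*s + 2.0792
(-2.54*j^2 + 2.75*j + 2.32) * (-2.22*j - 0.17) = 5.6388*j^3 - 5.6732*j^2 - 5.6179*j - 0.3944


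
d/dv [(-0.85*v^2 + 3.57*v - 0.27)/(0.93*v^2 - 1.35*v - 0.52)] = (-2.1726*v^2 + 1.3862*v - 2.2209)/(0.8649*v^4 - 2.511*v^3 + 0.8553*v^2 + 1.404*v + 0.2704)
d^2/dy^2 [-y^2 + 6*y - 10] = -2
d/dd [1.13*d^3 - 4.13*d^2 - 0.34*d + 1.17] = 3.39*d^2 - 8.26*d - 0.34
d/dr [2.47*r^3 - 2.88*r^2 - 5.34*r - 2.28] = 7.41*r^2 - 5.76*r - 5.34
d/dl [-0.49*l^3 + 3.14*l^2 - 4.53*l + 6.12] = -1.47*l^2 + 6.28*l - 4.53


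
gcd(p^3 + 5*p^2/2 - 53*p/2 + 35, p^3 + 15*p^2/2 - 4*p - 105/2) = p^2 + 9*p/2 - 35/2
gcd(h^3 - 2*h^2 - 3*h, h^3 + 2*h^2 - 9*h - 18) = h - 3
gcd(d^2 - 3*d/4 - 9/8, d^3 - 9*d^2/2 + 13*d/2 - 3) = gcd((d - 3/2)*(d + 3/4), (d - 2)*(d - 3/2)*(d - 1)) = d - 3/2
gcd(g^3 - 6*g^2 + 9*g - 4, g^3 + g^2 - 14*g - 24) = g - 4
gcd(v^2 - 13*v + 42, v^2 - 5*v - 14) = v - 7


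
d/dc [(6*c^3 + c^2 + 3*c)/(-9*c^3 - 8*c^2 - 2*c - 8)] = (-39*c^4 + 30*c^3 - 122*c^2 - 16*c - 24)/(81*c^6 + 144*c^5 + 100*c^4 + 176*c^3 + 132*c^2 + 32*c + 64)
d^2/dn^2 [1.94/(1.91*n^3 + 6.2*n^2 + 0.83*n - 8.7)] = (-(22.2324*n + 24.056)*(1.91*n^3 + 6.2*n^2 + 0.83*n - 8.7) + 1.94*(5.73*n^2 + 12.4*n + 0.83)*(11.46*n^2 + 24.8*n + 1.66))/(1.91*n^3 + 6.2*n^2 + 0.83*n - 8.7)^3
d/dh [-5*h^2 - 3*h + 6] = -10*h - 3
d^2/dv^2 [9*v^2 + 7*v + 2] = 18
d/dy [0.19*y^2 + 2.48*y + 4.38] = 0.38*y + 2.48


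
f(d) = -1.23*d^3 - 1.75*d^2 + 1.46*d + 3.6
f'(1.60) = -13.59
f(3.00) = -40.98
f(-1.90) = 2.95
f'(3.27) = -49.44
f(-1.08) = 1.53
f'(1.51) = -12.24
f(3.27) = -53.35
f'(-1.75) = -3.72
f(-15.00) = 3739.20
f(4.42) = -130.35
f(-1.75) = 2.28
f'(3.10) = -44.85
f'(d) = -3.69*d^2 - 3.5*d + 1.46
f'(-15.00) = -776.29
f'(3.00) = -42.25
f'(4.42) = -86.10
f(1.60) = -3.58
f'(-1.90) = -5.21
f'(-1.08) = 0.94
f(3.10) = -45.33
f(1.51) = -2.42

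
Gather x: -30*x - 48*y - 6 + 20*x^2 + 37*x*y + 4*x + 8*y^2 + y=20*x^2 + x*(37*y - 26) + 8*y^2 - 47*y - 6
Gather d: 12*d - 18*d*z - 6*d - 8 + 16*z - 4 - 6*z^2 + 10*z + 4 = d*(6 - 18*z) - 6*z^2 + 26*z - 8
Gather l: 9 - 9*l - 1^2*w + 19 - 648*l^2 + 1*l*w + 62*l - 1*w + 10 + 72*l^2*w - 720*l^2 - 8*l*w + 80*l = l^2*(72*w - 1368) + l*(133 - 7*w) - 2*w + 38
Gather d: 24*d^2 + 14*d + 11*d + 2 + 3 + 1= 24*d^2 + 25*d + 6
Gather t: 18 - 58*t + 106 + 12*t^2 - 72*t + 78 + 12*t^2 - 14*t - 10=24*t^2 - 144*t + 192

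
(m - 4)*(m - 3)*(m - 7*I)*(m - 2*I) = m^4 - 7*m^3 - 9*I*m^3 - 2*m^2 + 63*I*m^2 + 98*m - 108*I*m - 168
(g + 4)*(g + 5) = g^2 + 9*g + 20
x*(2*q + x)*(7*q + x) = 14*q^2*x + 9*q*x^2 + x^3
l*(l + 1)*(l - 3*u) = l^3 - 3*l^2*u + l^2 - 3*l*u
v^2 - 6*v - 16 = (v - 8)*(v + 2)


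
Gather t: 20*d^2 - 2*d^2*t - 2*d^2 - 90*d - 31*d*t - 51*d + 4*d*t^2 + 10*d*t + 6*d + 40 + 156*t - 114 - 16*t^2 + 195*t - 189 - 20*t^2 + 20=18*d^2 - 135*d + t^2*(4*d - 36) + t*(-2*d^2 - 21*d + 351) - 243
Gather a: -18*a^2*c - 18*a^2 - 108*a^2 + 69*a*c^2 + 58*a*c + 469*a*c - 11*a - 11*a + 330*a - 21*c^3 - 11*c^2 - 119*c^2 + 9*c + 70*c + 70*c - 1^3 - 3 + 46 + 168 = a^2*(-18*c - 126) + a*(69*c^2 + 527*c + 308) - 21*c^3 - 130*c^2 + 149*c + 210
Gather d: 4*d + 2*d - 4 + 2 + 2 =6*d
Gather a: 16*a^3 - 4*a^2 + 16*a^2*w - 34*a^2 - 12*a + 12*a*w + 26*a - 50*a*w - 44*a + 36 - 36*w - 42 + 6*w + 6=16*a^3 + a^2*(16*w - 38) + a*(-38*w - 30) - 30*w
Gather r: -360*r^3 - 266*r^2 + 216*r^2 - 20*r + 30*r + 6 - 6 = -360*r^3 - 50*r^2 + 10*r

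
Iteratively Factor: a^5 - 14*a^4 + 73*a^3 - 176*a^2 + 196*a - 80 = (a - 5)*(a^4 - 9*a^3 + 28*a^2 - 36*a + 16) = (a - 5)*(a - 4)*(a^3 - 5*a^2 + 8*a - 4) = (a - 5)*(a - 4)*(a - 2)*(a^2 - 3*a + 2) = (a - 5)*(a - 4)*(a - 2)*(a - 1)*(a - 2)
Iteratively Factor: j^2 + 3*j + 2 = (j + 2)*(j + 1)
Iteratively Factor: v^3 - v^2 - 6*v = (v - 3)*(v^2 + 2*v) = v*(v - 3)*(v + 2)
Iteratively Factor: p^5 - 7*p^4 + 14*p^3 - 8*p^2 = (p - 2)*(p^4 - 5*p^3 + 4*p^2) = p*(p - 2)*(p^3 - 5*p^2 + 4*p) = p*(p - 4)*(p - 2)*(p^2 - p) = p*(p - 4)*(p - 2)*(p - 1)*(p)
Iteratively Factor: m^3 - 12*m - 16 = (m + 2)*(m^2 - 2*m - 8) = (m + 2)^2*(m - 4)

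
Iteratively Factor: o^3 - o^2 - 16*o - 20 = (o - 5)*(o^2 + 4*o + 4) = (o - 5)*(o + 2)*(o + 2)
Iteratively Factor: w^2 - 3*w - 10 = (w - 5)*(w + 2)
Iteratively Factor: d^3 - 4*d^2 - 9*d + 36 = (d - 4)*(d^2 - 9) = (d - 4)*(d - 3)*(d + 3)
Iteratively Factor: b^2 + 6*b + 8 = (b + 4)*(b + 2)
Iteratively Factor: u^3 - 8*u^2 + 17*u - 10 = (u - 1)*(u^2 - 7*u + 10) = (u - 5)*(u - 1)*(u - 2)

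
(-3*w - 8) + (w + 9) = 1 - 2*w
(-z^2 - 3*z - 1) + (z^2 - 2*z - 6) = -5*z - 7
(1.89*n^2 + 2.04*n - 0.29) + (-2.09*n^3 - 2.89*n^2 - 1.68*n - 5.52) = -2.09*n^3 - 1.0*n^2 + 0.36*n - 5.81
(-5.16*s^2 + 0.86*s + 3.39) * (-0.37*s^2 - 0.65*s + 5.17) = 1.9092*s^4 + 3.0358*s^3 - 28.4905*s^2 + 2.2427*s + 17.5263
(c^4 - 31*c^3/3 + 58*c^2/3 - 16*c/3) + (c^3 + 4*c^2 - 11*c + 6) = c^4 - 28*c^3/3 + 70*c^2/3 - 49*c/3 + 6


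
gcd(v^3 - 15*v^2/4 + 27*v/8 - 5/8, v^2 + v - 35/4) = v - 5/2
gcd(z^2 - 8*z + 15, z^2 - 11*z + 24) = z - 3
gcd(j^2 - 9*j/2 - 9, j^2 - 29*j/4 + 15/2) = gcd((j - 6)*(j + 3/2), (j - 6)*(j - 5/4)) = j - 6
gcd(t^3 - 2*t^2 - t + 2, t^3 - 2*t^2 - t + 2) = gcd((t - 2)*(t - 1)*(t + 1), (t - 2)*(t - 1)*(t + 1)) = t^3 - 2*t^2 - t + 2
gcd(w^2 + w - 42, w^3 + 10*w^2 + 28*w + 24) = 1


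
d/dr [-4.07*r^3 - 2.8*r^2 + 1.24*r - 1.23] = -12.21*r^2 - 5.6*r + 1.24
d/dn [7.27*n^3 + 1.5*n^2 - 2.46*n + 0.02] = 21.81*n^2 + 3.0*n - 2.46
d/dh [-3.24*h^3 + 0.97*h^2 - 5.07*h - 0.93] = -9.72*h^2 + 1.94*h - 5.07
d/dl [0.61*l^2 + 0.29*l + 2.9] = 1.22*l + 0.29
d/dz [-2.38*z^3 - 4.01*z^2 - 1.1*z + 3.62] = -7.14*z^2 - 8.02*z - 1.1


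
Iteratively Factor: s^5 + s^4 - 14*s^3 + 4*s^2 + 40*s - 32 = (s - 2)*(s^4 + 3*s^3 - 8*s^2 - 12*s + 16) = (s - 2)^2*(s^3 + 5*s^2 + 2*s - 8) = (s - 2)^2*(s + 4)*(s^2 + s - 2) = (s - 2)^2*(s + 2)*(s + 4)*(s - 1)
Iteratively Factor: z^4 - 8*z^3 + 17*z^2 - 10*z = (z - 5)*(z^3 - 3*z^2 + 2*z) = z*(z - 5)*(z^2 - 3*z + 2) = z*(z - 5)*(z - 1)*(z - 2)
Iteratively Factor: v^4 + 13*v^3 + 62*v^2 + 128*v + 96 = (v + 3)*(v^3 + 10*v^2 + 32*v + 32) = (v + 2)*(v + 3)*(v^2 + 8*v + 16) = (v + 2)*(v + 3)*(v + 4)*(v + 4)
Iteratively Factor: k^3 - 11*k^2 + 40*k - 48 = (k - 3)*(k^2 - 8*k + 16) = (k - 4)*(k - 3)*(k - 4)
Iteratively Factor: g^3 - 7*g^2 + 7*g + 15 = (g + 1)*(g^2 - 8*g + 15) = (g - 3)*(g + 1)*(g - 5)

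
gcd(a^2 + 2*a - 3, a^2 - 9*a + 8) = a - 1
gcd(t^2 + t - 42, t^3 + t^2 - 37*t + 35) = t + 7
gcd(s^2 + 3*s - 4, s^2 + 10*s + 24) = s + 4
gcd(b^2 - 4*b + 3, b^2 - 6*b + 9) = b - 3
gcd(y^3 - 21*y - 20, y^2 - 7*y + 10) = y - 5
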